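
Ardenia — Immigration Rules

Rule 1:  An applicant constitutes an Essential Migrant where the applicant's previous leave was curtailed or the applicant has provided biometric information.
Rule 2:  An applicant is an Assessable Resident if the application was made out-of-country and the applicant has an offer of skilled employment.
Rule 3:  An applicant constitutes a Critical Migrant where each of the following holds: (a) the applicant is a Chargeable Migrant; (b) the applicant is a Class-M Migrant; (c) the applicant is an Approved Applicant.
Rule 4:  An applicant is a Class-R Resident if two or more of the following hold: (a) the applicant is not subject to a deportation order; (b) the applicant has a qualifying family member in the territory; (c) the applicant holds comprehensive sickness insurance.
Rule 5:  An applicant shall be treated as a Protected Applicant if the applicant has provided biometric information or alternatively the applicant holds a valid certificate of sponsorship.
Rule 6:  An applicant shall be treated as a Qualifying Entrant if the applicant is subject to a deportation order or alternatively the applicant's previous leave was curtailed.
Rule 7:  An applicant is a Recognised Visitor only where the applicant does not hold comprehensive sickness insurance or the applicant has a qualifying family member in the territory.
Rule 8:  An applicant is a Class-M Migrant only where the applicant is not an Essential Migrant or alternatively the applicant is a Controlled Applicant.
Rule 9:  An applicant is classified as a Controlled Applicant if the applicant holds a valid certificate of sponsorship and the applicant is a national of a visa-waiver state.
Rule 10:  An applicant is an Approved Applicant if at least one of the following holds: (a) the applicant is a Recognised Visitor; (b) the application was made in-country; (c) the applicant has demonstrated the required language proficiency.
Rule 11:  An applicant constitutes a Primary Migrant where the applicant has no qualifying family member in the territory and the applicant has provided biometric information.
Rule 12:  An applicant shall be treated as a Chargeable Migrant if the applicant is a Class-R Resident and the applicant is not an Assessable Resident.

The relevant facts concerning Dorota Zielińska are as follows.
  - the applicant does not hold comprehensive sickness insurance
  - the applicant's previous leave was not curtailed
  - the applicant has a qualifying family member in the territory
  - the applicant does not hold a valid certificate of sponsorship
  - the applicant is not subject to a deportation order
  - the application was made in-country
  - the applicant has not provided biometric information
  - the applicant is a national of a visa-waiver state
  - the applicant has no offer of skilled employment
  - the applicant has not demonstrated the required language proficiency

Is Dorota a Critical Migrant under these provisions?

rule 4 — Class-R Resident: the applicant is not subject to a deportation order? yes; the applicant has a qualifying family member in the territory? yes; the applicant holds comprehensive sickness insurance? no — 2 of 3 hold (need ≥2) → satisfied.
rule 2 — Assessable Resident: [the application was made out-of-country? no] AND [the applicant has an offer of skilled employment? no] → not satisfied.
rule 12 — Chargeable Migrant: [Class-R Resident (rule 4)? yes] AND [not an Assessable Resident (rule 2)? yes] → satisfied.
rule 1 — Essential Migrant: [the applicant's previous leave was curtailed? no] OR [the applicant has provided biometric information? no] → not satisfied.
rule 9 — Controlled Applicant: [the applicant holds a valid certificate of sponsorship? no] AND [the applicant is a national of a visa-waiver state? yes] → not satisfied.
rule 8 — Class-M Migrant: [not an Essential Migrant (rule 1)? yes] OR [Controlled Applicant (rule 9)? no] → satisfied.
rule 7 — Recognised Visitor: [the applicant does not hold comprehensive sickness insurance? yes] OR [the applicant has a qualifying family member in the territory? yes] → satisfied.
rule 10 — Approved Applicant: [Recognised Visitor (rule 7)? yes] OR [the application was made in-country? yes] OR [the applicant has demonstrated the required language proficiency? no] → satisfied.
rule 3 — Critical Migrant: [Chargeable Migrant (rule 12)? yes] AND [Class-M Migrant (rule 8)? yes] AND [Approved Applicant (rule 10)? yes] → satisfied.

Yes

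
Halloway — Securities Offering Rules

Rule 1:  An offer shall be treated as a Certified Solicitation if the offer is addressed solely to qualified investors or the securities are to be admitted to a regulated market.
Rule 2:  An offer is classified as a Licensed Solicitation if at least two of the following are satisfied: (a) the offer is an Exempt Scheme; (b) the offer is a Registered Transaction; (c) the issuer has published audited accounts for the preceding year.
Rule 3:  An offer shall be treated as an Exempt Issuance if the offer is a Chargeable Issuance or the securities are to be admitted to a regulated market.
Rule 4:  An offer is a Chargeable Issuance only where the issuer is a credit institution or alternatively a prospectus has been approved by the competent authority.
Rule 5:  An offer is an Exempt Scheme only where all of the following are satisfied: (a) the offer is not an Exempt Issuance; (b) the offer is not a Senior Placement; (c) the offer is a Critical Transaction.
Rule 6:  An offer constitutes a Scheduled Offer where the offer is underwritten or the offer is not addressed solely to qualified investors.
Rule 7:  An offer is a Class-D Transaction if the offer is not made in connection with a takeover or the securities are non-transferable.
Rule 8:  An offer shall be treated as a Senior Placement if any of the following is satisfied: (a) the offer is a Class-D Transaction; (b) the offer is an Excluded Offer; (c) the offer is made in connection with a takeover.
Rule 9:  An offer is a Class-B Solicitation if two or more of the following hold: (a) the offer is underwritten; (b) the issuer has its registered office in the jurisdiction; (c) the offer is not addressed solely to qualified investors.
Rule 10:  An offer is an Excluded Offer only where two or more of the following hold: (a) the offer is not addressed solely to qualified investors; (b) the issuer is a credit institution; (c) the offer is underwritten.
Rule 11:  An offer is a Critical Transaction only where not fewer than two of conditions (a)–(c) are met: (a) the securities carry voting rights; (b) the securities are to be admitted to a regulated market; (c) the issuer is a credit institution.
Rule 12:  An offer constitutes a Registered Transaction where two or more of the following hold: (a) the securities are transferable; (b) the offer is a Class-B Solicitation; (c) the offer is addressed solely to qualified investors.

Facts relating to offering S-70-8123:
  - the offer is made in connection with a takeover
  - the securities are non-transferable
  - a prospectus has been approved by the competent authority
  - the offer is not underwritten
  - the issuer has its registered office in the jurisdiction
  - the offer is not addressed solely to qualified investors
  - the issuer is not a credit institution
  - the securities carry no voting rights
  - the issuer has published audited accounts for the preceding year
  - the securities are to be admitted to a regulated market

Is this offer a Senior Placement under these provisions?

Yes

rule 7 — Class-D Transaction: [the offer is not made in connection with a takeover? no] OR [the securities are non-transferable? yes] → satisfied.
rule 10 — Excluded Offer: the offer is not addressed solely to qualified investors? yes; the issuer is a credit institution? no; the offer is underwritten? no — 1 of 3 hold (need ≥2) → not satisfied.
rule 8 — Senior Placement: [Class-D Transaction (rule 7)? yes] OR [Excluded Offer (rule 10)? no] OR [the offer is made in connection with a takeover? yes] → satisfied.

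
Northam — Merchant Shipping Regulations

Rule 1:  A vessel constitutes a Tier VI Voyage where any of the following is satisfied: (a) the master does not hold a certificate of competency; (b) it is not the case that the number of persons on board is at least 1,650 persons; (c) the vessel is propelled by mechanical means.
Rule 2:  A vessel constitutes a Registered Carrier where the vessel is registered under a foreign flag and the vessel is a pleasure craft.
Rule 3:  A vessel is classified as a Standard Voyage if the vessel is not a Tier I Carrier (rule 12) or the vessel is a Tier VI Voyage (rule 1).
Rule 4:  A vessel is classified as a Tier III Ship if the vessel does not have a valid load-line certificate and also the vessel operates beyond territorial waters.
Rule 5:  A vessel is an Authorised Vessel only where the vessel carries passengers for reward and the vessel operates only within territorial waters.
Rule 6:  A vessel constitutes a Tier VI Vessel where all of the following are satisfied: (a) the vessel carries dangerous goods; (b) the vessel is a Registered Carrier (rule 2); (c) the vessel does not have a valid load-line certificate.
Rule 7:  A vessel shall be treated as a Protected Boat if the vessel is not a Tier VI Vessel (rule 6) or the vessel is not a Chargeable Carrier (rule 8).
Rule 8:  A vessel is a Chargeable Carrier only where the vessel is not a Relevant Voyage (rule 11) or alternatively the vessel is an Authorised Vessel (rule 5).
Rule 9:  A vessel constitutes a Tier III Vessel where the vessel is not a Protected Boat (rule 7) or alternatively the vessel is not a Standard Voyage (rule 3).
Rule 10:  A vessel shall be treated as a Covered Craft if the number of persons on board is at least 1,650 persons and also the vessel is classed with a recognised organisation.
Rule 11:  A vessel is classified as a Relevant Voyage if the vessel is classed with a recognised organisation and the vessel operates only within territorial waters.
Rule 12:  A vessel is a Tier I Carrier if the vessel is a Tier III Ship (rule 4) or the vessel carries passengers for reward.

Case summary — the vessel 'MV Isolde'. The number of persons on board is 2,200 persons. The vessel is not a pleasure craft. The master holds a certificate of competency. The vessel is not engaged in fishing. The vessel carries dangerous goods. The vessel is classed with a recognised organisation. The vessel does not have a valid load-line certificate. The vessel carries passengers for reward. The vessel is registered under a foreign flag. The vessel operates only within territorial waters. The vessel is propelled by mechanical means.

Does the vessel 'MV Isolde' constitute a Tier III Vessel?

rule 2 — Registered Carrier: [the vessel is registered under a foreign flag? yes] AND [the vessel is a pleasure craft? no] → not satisfied.
rule 6 — Tier VI Vessel: [the vessel carries dangerous goods? yes] AND [Registered Carrier (rule 2)? no] AND [the vessel does not have a valid load-line certificate? yes] → not satisfied.
rule 11 — Relevant Voyage: [the vessel is classed with a recognised organisation? yes] AND [the vessel operates only within territorial waters? yes] → satisfied.
rule 5 — Authorised Vessel: [the vessel carries passengers for reward? yes] AND [the vessel operates only within territorial waters? yes] → satisfied.
rule 8 — Chargeable Carrier: [not a Relevant Voyage (rule 11)? no] OR [Authorised Vessel (rule 5)? yes] → satisfied.
rule 7 — Protected Boat: [not a Tier VI Vessel (rule 6)? yes] OR [not a Chargeable Carrier (rule 8)? no] → satisfied.
rule 4 — Tier III Ship: [the vessel does not have a valid load-line certificate? yes] AND [the vessel operates beyond territorial waters? no] → not satisfied.
rule 12 — Tier I Carrier: [Tier III Ship (rule 4)? no] OR [the vessel carries passengers for reward? yes] → satisfied.
rule 1 — Tier VI Voyage: [the master does not hold a certificate of competency? no] OR [number of persons on board: 2,200 persons ≥ 1,650 persons? yes, so negated condition no] OR [the vessel is propelled by mechanical means? yes] → satisfied.
rule 3 — Standard Voyage: [not a Tier I Carrier (rule 12)? no] OR [Tier VI Voyage (rule 1)? yes] → satisfied.
rule 9 — Tier III Vessel: [not a Protected Boat (rule 7)? no] OR [not a Standard Voyage (rule 3)? no] → not satisfied.

No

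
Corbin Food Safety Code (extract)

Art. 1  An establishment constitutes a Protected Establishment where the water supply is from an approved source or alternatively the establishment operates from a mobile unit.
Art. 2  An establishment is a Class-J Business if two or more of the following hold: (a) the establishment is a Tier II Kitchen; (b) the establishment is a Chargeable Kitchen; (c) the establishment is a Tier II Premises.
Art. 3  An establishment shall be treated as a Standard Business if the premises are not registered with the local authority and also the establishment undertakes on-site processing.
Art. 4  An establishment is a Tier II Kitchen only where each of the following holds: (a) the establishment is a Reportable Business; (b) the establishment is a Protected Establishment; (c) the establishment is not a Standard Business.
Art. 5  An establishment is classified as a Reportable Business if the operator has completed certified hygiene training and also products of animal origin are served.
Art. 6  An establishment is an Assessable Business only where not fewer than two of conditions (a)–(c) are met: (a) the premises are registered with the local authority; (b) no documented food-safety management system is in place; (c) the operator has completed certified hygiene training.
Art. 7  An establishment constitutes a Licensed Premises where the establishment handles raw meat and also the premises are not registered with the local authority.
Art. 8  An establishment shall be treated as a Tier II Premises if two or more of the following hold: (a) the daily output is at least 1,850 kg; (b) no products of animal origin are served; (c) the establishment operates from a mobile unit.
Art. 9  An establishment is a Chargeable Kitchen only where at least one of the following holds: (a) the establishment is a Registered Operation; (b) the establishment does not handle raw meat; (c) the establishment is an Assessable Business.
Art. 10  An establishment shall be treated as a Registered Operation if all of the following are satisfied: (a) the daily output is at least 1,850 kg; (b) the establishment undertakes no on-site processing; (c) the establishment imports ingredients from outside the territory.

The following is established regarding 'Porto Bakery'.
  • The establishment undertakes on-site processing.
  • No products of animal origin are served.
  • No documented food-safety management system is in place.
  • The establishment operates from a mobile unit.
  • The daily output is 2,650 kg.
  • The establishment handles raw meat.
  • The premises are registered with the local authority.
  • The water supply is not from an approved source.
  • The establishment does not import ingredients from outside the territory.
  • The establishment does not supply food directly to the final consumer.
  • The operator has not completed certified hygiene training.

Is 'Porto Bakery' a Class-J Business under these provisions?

article 5 — Reportable Business: [the operator has completed certified hygiene training? no] AND [products of animal origin are served? no] → not satisfied.
article 1 — Protected Establishment: [the water supply is from an approved source? no] OR [the establishment operates from a mobile unit? yes] → satisfied.
article 3 — Standard Business: [the premises are not registered with the local authority? no] AND [the establishment undertakes on-site processing? yes] → not satisfied.
article 4 — Tier II Kitchen: [Reportable Business (article 5)? no] AND [Protected Establishment (article 1)? yes] AND [not a Standard Business (article 3)? yes] → not satisfied.
article 10 — Registered Operation: [daily output: 2,650 kg ≥ 1,850 kg? yes] AND [the establishment undertakes no on-site processing? no] AND [the establishment imports ingredients from outside the territory? no] → not satisfied.
article 6 — Assessable Business: the premises are registered with the local authority? yes; no documented food-safety management system is in place? yes; the operator has completed certified hygiene training? no — 2 of 3 hold (need ≥2) → satisfied.
article 9 — Chargeable Kitchen: [Registered Operation (article 10)? no] OR [the establishment does not handle raw meat? no] OR [Assessable Business (article 6)? yes] → satisfied.
article 8 — Tier II Premises: daily output: 2,650 kg ≥ 1,850 kg? yes; no products of animal origin are served? yes; the establishment operates from a mobile unit? yes — 3 of 3 hold (need ≥2) → satisfied.
article 2 — Class-J Business: Tier II Kitchen (article 4)? no; Chargeable Kitchen (article 9)? yes; Tier II Premises (article 8)? yes — 2 of 3 hold (need ≥2) → satisfied.

Yes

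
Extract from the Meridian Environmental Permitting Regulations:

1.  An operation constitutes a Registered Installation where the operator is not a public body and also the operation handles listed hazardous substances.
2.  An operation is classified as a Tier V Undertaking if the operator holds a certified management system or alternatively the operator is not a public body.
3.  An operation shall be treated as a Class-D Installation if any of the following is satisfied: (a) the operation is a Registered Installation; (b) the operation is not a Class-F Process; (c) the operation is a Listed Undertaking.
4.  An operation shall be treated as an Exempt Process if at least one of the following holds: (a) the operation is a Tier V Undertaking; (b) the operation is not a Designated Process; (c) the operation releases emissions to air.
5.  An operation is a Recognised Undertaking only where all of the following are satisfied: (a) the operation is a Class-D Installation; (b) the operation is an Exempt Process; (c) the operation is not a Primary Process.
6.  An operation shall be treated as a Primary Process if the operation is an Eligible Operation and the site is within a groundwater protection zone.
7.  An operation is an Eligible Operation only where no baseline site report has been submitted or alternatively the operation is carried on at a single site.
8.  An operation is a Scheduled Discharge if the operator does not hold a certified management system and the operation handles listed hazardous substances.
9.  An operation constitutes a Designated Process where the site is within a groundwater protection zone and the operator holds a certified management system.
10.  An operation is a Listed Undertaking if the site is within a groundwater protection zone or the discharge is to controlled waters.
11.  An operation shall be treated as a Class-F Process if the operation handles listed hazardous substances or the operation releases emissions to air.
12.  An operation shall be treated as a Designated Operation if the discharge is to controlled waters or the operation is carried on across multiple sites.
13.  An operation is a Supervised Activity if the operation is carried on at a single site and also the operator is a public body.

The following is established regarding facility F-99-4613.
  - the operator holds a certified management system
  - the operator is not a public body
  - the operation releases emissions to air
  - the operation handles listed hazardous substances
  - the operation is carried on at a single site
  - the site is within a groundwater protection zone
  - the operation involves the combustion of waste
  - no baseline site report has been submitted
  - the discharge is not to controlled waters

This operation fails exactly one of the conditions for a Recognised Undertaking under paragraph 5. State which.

Primary Process

paragraph 1 — Registered Installation: [the operator is not a public body? yes] AND [the operation handles listed hazardous substances? yes] → satisfied.
paragraph 11 — Class-F Process: [the operation handles listed hazardous substances? yes] OR [the operation releases emissions to air? yes] → satisfied.
paragraph 10 — Listed Undertaking: [the site is within a groundwater protection zone? yes] OR [the discharge is to controlled waters? no] → satisfied.
paragraph 3 — Class-D Installation: [Registered Installation (paragraph 1)? yes] OR [not a Class-F Process (paragraph 11)? no] OR [Listed Undertaking (paragraph 10)? yes] → satisfied.
paragraph 2 — Tier V Undertaking: [the operator holds a certified management system? yes] OR [the operator is not a public body? yes] → satisfied.
paragraph 9 — Designated Process: [the site is within a groundwater protection zone? yes] AND [the operator holds a certified management system? yes] → satisfied.
paragraph 4 — Exempt Process: [Tier V Undertaking (paragraph 2)? yes] OR [not a Designated Process (paragraph 9)? no] OR [the operation releases emissions to air? yes] → satisfied.
paragraph 7 — Eligible Operation: [no baseline site report has been submitted? yes] OR [the operation is carried on at a single site? yes] → satisfied.
paragraph 6 — Primary Process: [Eligible Operation (paragraph 7)? yes] AND [the site is within a groundwater protection zone? yes] → satisfied.
paragraph 5 — Recognised Undertaking: [Class-D Installation (paragraph 3)? yes] AND [Exempt Process (paragraph 4)? yes] AND [not a Primary Process (paragraph 6)? no] → not satisfied.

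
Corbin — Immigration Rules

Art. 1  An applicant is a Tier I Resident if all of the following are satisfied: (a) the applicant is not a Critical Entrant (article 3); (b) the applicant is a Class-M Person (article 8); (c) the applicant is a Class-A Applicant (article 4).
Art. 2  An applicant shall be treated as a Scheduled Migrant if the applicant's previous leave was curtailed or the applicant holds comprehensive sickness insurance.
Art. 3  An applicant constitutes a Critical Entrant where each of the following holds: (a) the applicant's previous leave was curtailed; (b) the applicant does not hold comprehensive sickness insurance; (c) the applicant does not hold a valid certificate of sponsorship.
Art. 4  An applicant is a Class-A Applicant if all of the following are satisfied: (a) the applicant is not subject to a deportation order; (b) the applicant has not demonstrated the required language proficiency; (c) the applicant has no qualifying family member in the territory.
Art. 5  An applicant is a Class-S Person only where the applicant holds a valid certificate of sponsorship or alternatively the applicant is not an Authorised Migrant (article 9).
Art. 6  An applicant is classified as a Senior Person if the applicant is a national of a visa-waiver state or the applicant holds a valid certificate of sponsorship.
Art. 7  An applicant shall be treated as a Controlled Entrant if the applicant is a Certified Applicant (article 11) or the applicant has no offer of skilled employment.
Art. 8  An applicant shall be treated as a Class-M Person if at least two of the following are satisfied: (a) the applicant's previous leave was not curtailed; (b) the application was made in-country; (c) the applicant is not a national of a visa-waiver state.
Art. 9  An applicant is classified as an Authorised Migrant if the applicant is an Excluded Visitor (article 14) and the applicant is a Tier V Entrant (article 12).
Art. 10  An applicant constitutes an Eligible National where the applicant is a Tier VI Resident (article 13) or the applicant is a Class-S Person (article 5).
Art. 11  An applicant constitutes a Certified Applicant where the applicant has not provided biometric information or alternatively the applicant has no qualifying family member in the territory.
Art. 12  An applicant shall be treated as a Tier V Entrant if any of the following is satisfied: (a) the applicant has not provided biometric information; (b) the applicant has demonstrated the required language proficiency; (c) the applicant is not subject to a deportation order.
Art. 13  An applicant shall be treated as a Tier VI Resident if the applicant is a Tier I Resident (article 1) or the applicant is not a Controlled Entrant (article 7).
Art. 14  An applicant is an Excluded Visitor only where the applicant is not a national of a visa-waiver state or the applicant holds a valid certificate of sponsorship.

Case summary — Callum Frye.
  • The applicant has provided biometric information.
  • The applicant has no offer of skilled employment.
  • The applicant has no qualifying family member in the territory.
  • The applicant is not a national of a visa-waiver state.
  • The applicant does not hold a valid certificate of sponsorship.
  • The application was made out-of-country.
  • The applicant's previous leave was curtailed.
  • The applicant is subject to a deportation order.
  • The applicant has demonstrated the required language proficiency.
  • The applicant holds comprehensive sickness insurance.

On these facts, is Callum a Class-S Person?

article 14 — Excluded Visitor: [the applicant is not a national of a visa-waiver state? yes] OR [the applicant holds a valid certificate of sponsorship? no] → satisfied.
article 12 — Tier V Entrant: [the applicant has not provided biometric information? no] OR [the applicant has demonstrated the required language proficiency? yes] OR [the applicant is not subject to a deportation order? no] → satisfied.
article 9 — Authorised Migrant: [Excluded Visitor (article 14)? yes] AND [Tier V Entrant (article 12)? yes] → satisfied.
article 5 — Class-S Person: [the applicant holds a valid certificate of sponsorship? no] OR [not an Authorised Migrant (article 9)? no] → not satisfied.

No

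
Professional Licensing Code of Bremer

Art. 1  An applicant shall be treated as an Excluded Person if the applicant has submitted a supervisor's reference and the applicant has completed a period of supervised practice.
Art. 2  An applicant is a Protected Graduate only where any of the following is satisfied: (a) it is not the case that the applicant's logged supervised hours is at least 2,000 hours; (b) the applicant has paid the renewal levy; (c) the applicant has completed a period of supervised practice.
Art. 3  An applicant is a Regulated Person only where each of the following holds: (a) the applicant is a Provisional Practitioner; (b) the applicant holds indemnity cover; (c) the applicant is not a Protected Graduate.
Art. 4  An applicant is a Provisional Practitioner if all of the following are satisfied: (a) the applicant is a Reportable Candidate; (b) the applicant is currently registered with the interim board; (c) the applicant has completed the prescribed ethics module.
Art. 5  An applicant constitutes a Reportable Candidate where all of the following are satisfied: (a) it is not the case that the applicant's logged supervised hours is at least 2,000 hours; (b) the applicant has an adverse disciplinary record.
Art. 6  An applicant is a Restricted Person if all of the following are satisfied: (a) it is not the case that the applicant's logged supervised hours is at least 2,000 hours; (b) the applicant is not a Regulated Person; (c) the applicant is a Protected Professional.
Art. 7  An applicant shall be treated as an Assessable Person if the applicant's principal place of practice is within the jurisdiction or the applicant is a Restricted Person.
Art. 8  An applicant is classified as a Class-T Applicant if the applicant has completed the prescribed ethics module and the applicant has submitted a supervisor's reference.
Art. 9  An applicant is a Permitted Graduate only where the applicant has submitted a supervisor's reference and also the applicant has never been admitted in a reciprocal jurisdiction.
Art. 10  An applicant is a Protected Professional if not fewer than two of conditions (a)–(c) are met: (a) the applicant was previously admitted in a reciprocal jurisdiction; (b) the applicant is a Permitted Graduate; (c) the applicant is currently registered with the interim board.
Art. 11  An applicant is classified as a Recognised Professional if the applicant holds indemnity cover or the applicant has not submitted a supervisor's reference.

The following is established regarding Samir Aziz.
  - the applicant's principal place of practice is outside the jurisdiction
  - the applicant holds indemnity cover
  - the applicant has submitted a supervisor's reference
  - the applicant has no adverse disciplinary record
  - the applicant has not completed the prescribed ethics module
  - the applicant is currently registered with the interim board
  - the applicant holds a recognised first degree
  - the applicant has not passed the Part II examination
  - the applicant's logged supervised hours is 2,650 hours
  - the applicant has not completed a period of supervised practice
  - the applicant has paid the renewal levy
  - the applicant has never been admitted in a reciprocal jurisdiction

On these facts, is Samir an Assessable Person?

article 5 — Reportable Candidate: [applicant's logged supervised hours: 2,650 hours ≥ 2,000 hours? yes, so negated condition no] AND [the applicant has an adverse disciplinary record? no] → not satisfied.
article 4 — Provisional Practitioner: [Reportable Candidate (article 5)? no] AND [the applicant is currently registered with the interim board? yes] AND [the applicant has completed the prescribed ethics module? no] → not satisfied.
article 2 — Protected Graduate: [applicant's logged supervised hours: 2,650 hours ≥ 2,000 hours? yes, so negated condition no] OR [the applicant has paid the renewal levy? yes] OR [the applicant has completed a period of supervised practice? no] → satisfied.
article 3 — Regulated Person: [Provisional Practitioner (article 4)? no] AND [the applicant holds indemnity cover? yes] AND [not a Protected Graduate (article 2)? no] → not satisfied.
article 9 — Permitted Graduate: [the applicant has submitted a supervisor's reference? yes] AND [the applicant has never been admitted in a reciprocal jurisdiction? yes] → satisfied.
article 10 — Protected Professional: the applicant was previously admitted in a reciprocal jurisdiction? no; Permitted Graduate (article 9)? yes; the applicant is currently registered with the interim board? yes — 2 of 3 hold (need ≥2) → satisfied.
article 6 — Restricted Person: [applicant's logged supervised hours: 2,650 hours ≥ 2,000 hours? yes, so negated condition no] AND [not a Regulated Person (article 3)? yes] AND [Protected Professional (article 10)? yes] → not satisfied.
article 7 — Assessable Person: [the applicant's principal place of practice is within the jurisdiction? no] OR [Restricted Person (article 6)? no] → not satisfied.

No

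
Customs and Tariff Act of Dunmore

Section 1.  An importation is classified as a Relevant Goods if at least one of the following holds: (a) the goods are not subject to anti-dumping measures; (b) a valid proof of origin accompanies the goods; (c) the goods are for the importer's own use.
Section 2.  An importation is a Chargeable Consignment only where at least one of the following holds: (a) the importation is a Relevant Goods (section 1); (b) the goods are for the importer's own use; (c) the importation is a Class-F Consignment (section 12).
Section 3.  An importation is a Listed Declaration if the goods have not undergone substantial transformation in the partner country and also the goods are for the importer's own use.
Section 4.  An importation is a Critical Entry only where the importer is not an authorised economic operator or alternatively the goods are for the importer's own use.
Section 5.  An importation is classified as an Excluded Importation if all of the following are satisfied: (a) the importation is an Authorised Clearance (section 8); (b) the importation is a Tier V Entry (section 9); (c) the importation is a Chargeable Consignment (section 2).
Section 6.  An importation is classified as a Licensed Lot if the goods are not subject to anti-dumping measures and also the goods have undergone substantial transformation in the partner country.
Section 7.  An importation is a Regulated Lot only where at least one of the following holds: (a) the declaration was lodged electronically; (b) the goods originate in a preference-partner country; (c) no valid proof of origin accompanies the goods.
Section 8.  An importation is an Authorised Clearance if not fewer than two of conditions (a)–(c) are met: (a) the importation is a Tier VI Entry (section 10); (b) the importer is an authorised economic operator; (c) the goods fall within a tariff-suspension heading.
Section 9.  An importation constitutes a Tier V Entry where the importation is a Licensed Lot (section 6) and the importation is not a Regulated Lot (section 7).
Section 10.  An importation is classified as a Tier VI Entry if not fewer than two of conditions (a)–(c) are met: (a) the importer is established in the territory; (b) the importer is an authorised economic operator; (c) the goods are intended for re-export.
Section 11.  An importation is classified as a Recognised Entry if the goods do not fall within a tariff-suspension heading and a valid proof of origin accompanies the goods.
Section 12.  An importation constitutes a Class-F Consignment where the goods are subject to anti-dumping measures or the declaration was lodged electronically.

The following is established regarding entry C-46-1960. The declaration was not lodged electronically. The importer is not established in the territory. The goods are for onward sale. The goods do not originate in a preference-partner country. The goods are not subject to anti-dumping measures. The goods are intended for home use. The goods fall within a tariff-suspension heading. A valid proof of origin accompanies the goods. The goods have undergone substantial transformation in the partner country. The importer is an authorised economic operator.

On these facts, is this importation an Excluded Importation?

Under section 10: the importer is established in the territory? no; the importer is an authorised economic operator? yes; the goods are intended for re-export? no — 1 of 3 hold (need ≥2) → not satisfied.
Under section 8: Tier VI Entry (section 10)? no; the importer is an authorised economic operator? yes; the goods fall within a tariff-suspension heading? yes — 2 of 3 hold (need ≥2) → satisfied.
Under section 6: the goods are not subject to anti-dumping measures? yes; and the goods have undergone substantial transformation in the partner country? yes. So the importation is a Licensed Lot.
Under section 7: the declaration was lodged electronically? no; or the goods originate in a preference-partner country? no; or no valid proof of origin accompanies the goods? no. So the importation is not a Regulated Lot.
Under section 9: Licensed Lot (section 6)? yes; and not a Regulated Lot (section 7)? yes. So the importation is a Tier V Entry.
Under section 1: the goods are not subject to anti-dumping measures? yes; or a valid proof of origin accompanies the goods? yes; or the goods are for the importer's own use? no. So the importation is a Relevant Goods.
Under section 12: the goods are subject to anti-dumping measures? no; or the declaration was lodged electronically? no. So the importation is not a Class-F Consignment.
Under section 2: Relevant Goods (section 1)? yes; or the goods are for the importer's own use? no; or Class-F Consignment (section 12)? no. So the importation is a Chargeable Consignment.
Under section 5: Authorised Clearance (section 8)? yes; and Tier V Entry (section 9)? yes; and Chargeable Consignment (section 2)? yes. So the importation is an Excluded Importation.

Yes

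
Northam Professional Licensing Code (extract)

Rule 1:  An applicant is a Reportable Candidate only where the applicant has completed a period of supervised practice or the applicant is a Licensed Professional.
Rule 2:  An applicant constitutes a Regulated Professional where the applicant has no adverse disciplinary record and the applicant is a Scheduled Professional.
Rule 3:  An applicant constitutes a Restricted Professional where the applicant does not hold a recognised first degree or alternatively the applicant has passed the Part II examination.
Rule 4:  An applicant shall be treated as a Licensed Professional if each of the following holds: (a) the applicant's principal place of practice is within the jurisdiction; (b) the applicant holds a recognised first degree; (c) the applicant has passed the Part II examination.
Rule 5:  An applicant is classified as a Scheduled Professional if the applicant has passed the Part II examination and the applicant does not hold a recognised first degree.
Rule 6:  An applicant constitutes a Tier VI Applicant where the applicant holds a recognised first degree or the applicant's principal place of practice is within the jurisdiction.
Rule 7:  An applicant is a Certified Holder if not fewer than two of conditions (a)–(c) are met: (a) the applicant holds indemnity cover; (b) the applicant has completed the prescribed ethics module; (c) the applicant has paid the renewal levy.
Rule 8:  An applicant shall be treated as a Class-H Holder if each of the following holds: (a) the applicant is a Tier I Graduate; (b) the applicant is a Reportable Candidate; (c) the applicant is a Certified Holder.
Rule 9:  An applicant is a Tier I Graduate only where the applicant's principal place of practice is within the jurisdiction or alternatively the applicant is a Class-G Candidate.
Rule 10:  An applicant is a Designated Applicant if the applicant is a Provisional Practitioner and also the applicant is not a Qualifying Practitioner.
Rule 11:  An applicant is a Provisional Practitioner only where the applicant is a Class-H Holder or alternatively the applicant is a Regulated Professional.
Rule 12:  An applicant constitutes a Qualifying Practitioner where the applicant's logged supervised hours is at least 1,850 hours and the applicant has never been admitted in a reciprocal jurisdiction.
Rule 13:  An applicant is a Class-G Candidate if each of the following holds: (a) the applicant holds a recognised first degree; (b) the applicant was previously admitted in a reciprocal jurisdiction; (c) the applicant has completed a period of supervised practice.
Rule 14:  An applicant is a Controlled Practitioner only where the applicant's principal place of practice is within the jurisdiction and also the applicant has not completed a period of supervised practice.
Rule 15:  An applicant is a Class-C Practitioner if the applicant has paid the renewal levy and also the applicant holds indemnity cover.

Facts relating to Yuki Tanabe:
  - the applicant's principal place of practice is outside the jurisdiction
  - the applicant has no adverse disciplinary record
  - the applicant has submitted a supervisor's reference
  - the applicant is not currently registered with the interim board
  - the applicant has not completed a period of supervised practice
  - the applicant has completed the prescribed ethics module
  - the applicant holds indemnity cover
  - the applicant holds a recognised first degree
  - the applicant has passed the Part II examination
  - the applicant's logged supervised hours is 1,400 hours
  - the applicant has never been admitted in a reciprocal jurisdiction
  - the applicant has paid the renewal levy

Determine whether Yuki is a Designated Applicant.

No

rule 13 — Class-G Candidate: [the applicant holds a recognised first degree? yes] AND [the applicant was previously admitted in a reciprocal jurisdiction? no] AND [the applicant has completed a period of supervised practice? no] → not satisfied.
rule 9 — Tier I Graduate: [the applicant's principal place of practice is within the jurisdiction? no] OR [Class-G Candidate (rule 13)? no] → not satisfied.
rule 4 — Licensed Professional: [the applicant's principal place of practice is within the jurisdiction? no] AND [the applicant holds a recognised first degree? yes] AND [the applicant has passed the Part II examination? yes] → not satisfied.
rule 1 — Reportable Candidate: [the applicant has completed a period of supervised practice? no] OR [Licensed Professional (rule 4)? no] → not satisfied.
rule 7 — Certified Holder: the applicant holds indemnity cover? yes; the applicant has completed the prescribed ethics module? yes; the applicant has paid the renewal levy? yes — 3 of 3 hold (need ≥2) → satisfied.
rule 8 — Class-H Holder: [Tier I Graduate (rule 9)? no] AND [Reportable Candidate (rule 1)? no] AND [Certified Holder (rule 7)? yes] → not satisfied.
rule 5 — Scheduled Professional: [the applicant has passed the Part II examination? yes] AND [the applicant does not hold a recognised first degree? no] → not satisfied.
rule 2 — Regulated Professional: [the applicant has no adverse disciplinary record? yes] AND [Scheduled Professional (rule 5)? no] → not satisfied.
rule 11 — Provisional Practitioner: [Class-H Holder (rule 8)? no] OR [Regulated Professional (rule 2)? no] → not satisfied.
rule 12 — Qualifying Practitioner: [applicant's logged supervised hours: 1,400 hours ≥ 1,850 hours? no] AND [the applicant has never been admitted in a reciprocal jurisdiction? yes] → not satisfied.
rule 10 — Designated Applicant: [Provisional Practitioner (rule 11)? no] AND [not a Qualifying Practitioner (rule 12)? yes] → not satisfied.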